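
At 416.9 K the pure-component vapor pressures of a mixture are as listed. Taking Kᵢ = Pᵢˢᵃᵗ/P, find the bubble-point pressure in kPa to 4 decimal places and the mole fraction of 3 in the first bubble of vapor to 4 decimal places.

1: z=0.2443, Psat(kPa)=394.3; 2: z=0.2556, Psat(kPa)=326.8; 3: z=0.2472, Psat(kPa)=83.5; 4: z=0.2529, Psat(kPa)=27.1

Pbub = 207.3524 kPa, y_3 = 0.0995

At the bubble point ψ → 0, so ΣzᵢKᵢ = 1 with Kᵢ = Pᵢˢᵃᵗ/P ⇒ P = ΣzᵢPᵢˢᵃᵗ.
P = 0.2443·394.3 + 0.2556·326.8 + 0.2472·83.5 + 0.2529·27.1 = 207.3524 kPa
yᵢ = zᵢPᵢˢᵃᵗ/P ⇒ y_3 = 0.2472·83.5/207.3524 = 0.0995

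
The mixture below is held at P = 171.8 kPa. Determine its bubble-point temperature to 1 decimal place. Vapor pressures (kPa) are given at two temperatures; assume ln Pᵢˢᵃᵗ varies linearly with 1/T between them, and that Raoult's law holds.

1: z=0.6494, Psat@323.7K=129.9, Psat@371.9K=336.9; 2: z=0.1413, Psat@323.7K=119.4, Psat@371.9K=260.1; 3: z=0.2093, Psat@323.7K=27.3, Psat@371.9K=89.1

T = 346.3 K

Bubble-point temperature: ΣzᵢPᵢˢᵃᵗ(T) = P. Interpolate ln Pᵢˢᵃᵗ = aᵢ + bᵢ/T.
  T = 323.7 K: ΣzᵢPᵢˢᵃᵗ = 106.94 kPa
  T = 371.9 K: ΣzᵢPᵢˢᵃᵗ = 274.18 kPa
  T = 347.8 K: ΣzᵢPᵢˢᵃᵗ = 176.75 kPa
  T = 335.8 K: ΣzᵢPᵢˢᵃᵗ = 138.84 kPa
  T = 341.8 K: ΣzᵢPᵢˢᵃᵗ = 156.97 kPa
  T = 344.8 K: ΣzᵢPᵢˢᵃᵗ = 166.65 kPa
  T = 346.3 K: ΣzᵢPᵢˢᵃᵗ = 171.65 kPa
Interpolating between 346.3 K and 347.8 K gives T ≈ 346.3 K.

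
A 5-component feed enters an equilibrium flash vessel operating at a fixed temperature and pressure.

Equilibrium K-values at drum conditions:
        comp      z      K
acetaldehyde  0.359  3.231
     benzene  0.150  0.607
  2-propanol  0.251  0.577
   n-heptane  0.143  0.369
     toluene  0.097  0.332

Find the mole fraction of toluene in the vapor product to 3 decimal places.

Newton–Raphson from β = 0.5:
  β = 0.500: g = -0.0585, g' = -0.726 → β = 0.419
  β = 0.419: g = 0.0014, g' = -0.765 → β = 0.421
Converged at β = 0.421.
Compositions from xᵢ = zᵢ/(1+β(Kᵢ−1)), yᵢ = Kᵢxᵢ:
  acetaldehyde: x = 0.185, y = 0.598
  benzene: x = 0.180, y = 0.109
  2-propanol: x = 0.305, y = 0.176
  n-heptane: x = 0.195, y = 0.072
  toluene: x = 0.135, y = 0.045

y_toluene = 0.045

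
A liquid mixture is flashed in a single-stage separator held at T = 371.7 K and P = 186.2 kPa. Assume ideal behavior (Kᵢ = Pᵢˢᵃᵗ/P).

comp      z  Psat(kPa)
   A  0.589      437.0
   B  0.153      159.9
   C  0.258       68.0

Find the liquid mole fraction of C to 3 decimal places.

Raoult's law: Kᵢ = Pᵢˢᵃᵗ/P = Pᵢˢᵃᵗ/186.2.
  K_A = 437.0/186.2 = 2.34694, K_B = 159.9/186.2 = 0.85875, K_C = 68.0/186.2 = 0.36520
Newton iteration, β⁰ = 0.31:
  β = 0.310: g = 0.3332, g' = -0.696 → β = 0.788
  β = 0.788: g = 0.0325, g' = -0.672 → β = 0.837
  β = 0.837: g = -0.0010, g' = -0.713 → β = 0.836
Converged at β = 0.836.
Compositions from xᵢ = zᵢ/(1+β(Kᵢ−1)), yᵢ = Kᵢxᵢ:
  A: x = 0.277, y = 0.650
  B: x = 0.173, y = 0.149
  C: x = 0.549, y = 0.201

x_C = 0.549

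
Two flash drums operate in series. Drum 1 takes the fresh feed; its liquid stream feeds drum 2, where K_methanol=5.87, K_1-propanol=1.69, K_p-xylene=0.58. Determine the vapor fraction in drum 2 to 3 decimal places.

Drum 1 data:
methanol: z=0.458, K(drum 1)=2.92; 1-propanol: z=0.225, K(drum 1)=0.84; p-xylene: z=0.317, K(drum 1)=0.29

Drum 1:
Material balance + equilibrium reduce to Σ zᵢ(Kᵢ−1)/(1+ψ₁(Kᵢ−1)) = 0.
Check two-phase: ΣzᵢKᵢ = 1.618 > 1 and Σzᵢ/Kᵢ = 1.518 > 1, so g(0) = 0.618 > 0 and g(1) = -0.518 < 0.
Newton–Raphson from ψ₁ = 0.5:
  ψ₁ = 0.500: g = 0.0606, g' = -0.830 → ψ₁ = 0.573
Converged at ψ₁ = 0.573.
Drum-1 compositions:
  methanol: x = 0.218, y = 0.637
  1-propanol: x = 0.248, y = 0.208
  p-xylene: x = 0.534, y = 0.155
Drum-2 feed = drum-1 liquid: z₂ = (0.2182, 0.2477, 0.5341).
Drum 2:
Let ψ₂ = V/F and solve Σ zᵢ(Kᵢ−1)/(1+ψ₂(Kᵢ−1)) = 0.
Feasibility: ΣzᵢKᵢ = 2.009, Σzᵢ/Kᵢ = 1.105 — both > 1, two phases present.
Iterate (Newton) starting at ψ₂ = 0.61:
  ψ₂ = 0.610: g = 0.0862, g' = -0.557 → ψ₂ = 0.765
  ψ₂ = 0.765: g = 0.0062, g' = -0.487 → ψ₂ = 0.778
Converged at ψ₂ = 0.778.
  methanol: x = 0.046, y = 0.268
  1-propanol: x = 0.161, y = 0.272
  p-xylene: x = 0.793, y = 0.460

V/F (drum 2) = 0.778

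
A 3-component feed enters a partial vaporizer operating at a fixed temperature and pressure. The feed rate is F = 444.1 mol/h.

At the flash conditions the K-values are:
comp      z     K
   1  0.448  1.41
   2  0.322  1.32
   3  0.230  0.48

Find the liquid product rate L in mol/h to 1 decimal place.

L = 61.8 mol/h

Material balance + equilibrium reduce to Σ zᵢ(Kᵢ−1)/(1+V/F(Kᵢ−1)) = 0.
Check two-phase: ΣzᵢKᵢ = 1.167 > 1 and Σzᵢ/Kᵢ = 1.041 > 1, so g(0) = 0.167 > 0 and g(1) = -0.041 < 0.
Iterate (Newton) starting at V/F = 0.5:
  V/F = 0.500: g = 0.0796, g' = -0.190 → V/F = 0.919
  V/F = 0.919: g = -0.0161, g' = -0.288 → V/F = 0.863
  V/F = 0.863: g = -0.0006, g' = -0.266 → V/F = 0.861
Converged at V/F = 0.861.
Then V = V/F·F = 0.8609·444.1 = 382.3 mol/h and L = F − V = 61.8 mol/h.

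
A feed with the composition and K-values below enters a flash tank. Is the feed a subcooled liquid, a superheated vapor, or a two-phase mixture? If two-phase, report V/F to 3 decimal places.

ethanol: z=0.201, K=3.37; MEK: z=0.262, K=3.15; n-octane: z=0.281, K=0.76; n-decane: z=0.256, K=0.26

two-phase, V/F = 0.626

ΣzᵢKᵢ = 1.783; Σzᵢ/Kᵢ = 1.497.
Both exceed 1, so a two-phase solution exists.
Let ψ = V/F and solve Σ zᵢ(Kᵢ−1)/(1+ψ(Kᵢ−1)) = 0.
Newton iteration, ψ⁰ = 0.56:
  ψ = 0.560: g = 0.0589, g' = -0.888 → ψ = 0.626
Converged at ψ = 0.626.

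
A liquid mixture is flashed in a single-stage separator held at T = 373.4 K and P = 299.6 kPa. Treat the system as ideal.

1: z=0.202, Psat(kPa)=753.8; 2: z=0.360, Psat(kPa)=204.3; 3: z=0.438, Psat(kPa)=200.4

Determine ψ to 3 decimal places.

Raoult's law: Kᵢ = Pᵢˢᵃᵗ/P = Pᵢˢᵃᵗ/299.6.
  K_1 = 753.8/299.6 = 2.51602, K_2 = 204.3/299.6 = 0.68191, K_3 = 200.4/299.6 = 0.66889
Let ψ = V/F and solve Σ zᵢ(Kᵢ−1)/(1+ψ(Kᵢ−1)) = 0.
g(0) = ΣzᵢKᵢ − 1 = 0.047 and g(1) = 1 − Σzᵢ/Kᵢ = -0.263, so a root lies in (0, 1).
Iterate (Newton) starting at ψ = 0.5:
  ψ = 0.500: g = -0.1358, g' = -0.271 → ψ = 0.000
  ψ = 0.000: g = 0.0467, g' = -0.549 → ψ = 0.085
  ψ = 0.085: g = 0.0043, g' = -0.454 → ψ = 0.095
Converged at ψ = 0.095.

ψ = 0.095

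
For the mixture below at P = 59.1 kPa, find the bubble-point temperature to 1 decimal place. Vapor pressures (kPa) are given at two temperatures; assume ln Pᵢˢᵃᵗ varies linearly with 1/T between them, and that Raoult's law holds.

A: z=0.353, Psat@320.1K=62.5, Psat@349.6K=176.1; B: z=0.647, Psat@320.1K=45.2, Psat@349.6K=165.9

Bubble-point temperature: ΣzᵢPᵢˢᵃᵗ(T) = P. Interpolate ln Pᵢˢᵃᵗ = aᵢ + bᵢ/T.
  T = 320.1 K: ΣzᵢPᵢˢᵃᵗ = 51.31 kPa
  T = 349.6 K: ΣzᵢPᵢˢᵃᵗ = 169.50 kPa
  T = 334.9 K: ΣzᵢPᵢˢᵃᵗ = 95.74 kPa
  T = 327.5 K: ΣzᵢPᵢˢᵃᵗ = 70.54 kPa
  T = 323.8 K: ΣzᵢPᵢˢᵃᵗ = 60.26 kPa
  T = 322.0 K: ΣzᵢPᵢˢᵃᵗ = 55.75 kPa
Interpolating between 322.0 K and 323.8 K gives T ≈ 323.3 K.

T = 323.3 K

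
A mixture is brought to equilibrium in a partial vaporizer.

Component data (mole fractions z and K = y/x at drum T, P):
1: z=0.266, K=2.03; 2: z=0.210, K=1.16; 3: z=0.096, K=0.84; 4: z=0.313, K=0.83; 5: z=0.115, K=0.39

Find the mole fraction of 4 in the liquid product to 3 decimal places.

Material balance + equilibrium reduce to Σ zᵢ(Kᵢ−1)/(1+V/F(Kᵢ−1)) = 0.
g(0) = ΣzᵢKᵢ − 1 = 0.169 and g(1) = 1 − Σzᵢ/Kᵢ = -0.098, so a root lies in (0, 1).
Iterate (Newton) starting at V/F = 0.31:
  V/F = 0.310: g = 0.0808, g' = -0.245 → V/F = 0.640
  V/F = 0.640: g = 0.0037, g' = -0.237 → V/F = 0.656
Converged at V/F = 0.656.
Compositions from xᵢ = zᵢ/(1+V/F(Kᵢ−1)), yᵢ = Kᵢxᵢ:
  1: x = 0.159, y = 0.322
  2: x = 0.190, y = 0.220
  3: x = 0.107, y = 0.090
  4: x = 0.352, y = 0.292
  5: x = 0.192, y = 0.075

x_4 = 0.352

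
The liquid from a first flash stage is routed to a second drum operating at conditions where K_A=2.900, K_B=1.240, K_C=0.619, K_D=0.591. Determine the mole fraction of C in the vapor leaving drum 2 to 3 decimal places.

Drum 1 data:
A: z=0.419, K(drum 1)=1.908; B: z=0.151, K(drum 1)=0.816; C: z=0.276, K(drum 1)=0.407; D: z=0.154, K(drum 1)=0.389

y_C (drum 2) = 0.288

Drum 1:
Material balance + equilibrium reduce to Σ zᵢ(Kᵢ−1)/(1+ψ₁(Kᵢ−1)) = 0.
g(0) = ΣzᵢKᵢ − 1 = 0.095 and g(1) = 1 − Σzᵢ/Kᵢ = -0.479, so a root lies in (0, 1).
Iterate (Newton) starting at ψ₁ = 0.46:
  ψ₁ = 0.460: g = -0.1179, g' = -0.473 → ψ₁ = 0.211
  ψ₁ = 0.211: g = -0.0045, g' = -0.451 → ψ₁ = 0.201
Converged at ψ₁ = 0.201.
Drum-1 compositions:
  A: x = 0.354, y = 0.676
  B: x = 0.157, y = 0.128
  C: x = 0.313, y = 0.127
  D: x = 0.176, y = 0.068
Drum-2 feed = drum-1 liquid: z₂ = (0.3545, 0.1568, 0.3133, 0.1755).
Drum 2:
Rachford–Rice: g(ψ₂) = Σ zᵢ(Kᵢ−1)/(1+ψ₂(Kᵢ−1)) = 0.
g(0) = ΣzᵢKᵢ − 1 = 0.520 and g(1) = 1 − Σzᵢ/Kᵢ = -0.052, so a root lies in (0, 1).
Iterate (Newton) starting at ψ₂ = 0.36:
  ψ₂ = 0.360: g = 0.2121, g' = -0.560 → ψ₂ = 0.738
  ψ₂ = 0.738: g = 0.0433, g' = -0.376 → ψ₂ = 0.853
  ψ₂ = 0.853: g = 0.0010, g' = -0.362 → ψ₂ = 0.856
Converged at ψ₂ = 0.856.
  A: x = 0.135, y = 0.391
  B: x = 0.130, y = 0.161
  C: x = 0.465, y = 0.288
  D: x = 0.270, y = 0.160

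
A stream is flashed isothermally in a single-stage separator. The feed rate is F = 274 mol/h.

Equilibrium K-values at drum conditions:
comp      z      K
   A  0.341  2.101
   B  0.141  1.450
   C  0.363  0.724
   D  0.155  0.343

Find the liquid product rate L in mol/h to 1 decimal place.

Let ψ = V/F and solve Σ zᵢ(Kᵢ−1)/(1+ψ(Kᵢ−1)) = 0.
Check two-phase: ΣzᵢKᵢ = 1.237 > 1 and Σzᵢ/Kᵢ = 1.213 > 1, so g(0) = 0.237 > 0 and g(1) = -0.213 < 0.
Newton–Raphson from ψ = 0.5:
  ψ = 0.500: g = 0.0261, g' = -0.377 → ψ = 0.569
Converged at ψ = 0.569.
Then V = ψ·F = 0.5686·274 = 155.8 mol/h and L = F − V = 118.2 mol/h.

L = 118.2 mol/h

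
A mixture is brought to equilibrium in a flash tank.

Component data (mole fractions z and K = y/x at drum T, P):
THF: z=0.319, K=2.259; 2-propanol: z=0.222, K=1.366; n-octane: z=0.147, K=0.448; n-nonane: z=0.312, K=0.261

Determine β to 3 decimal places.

Newton iteration, β⁰ = 0.55:
  β = 0.550: g = -0.2000, g' = -0.773 → β = 0.291
  β = 0.291: g = -0.0232, g' = -0.635 → β = 0.255
Converged at β = 0.255.

β = 0.255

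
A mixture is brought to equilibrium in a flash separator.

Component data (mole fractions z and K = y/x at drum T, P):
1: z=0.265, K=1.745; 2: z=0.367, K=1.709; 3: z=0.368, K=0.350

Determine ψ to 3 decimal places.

Let ψ = V/F and solve Σ zᵢ(Kᵢ−1)/(1+ψ(Kᵢ−1)) = 0.
Feasibility: ΣzᵢKᵢ = 1.218, Σzᵢ/Kᵢ = 1.418 — both > 1, two phases present.
Newton–Raphson from ψ = 0.5:
  ψ = 0.500: g = -0.0184, g' = -0.520 → ψ = 0.465
  ψ = 0.465: g = -0.0003, g' = -0.505 → ψ = 0.464
Converged at ψ = 0.464.

ψ = 0.464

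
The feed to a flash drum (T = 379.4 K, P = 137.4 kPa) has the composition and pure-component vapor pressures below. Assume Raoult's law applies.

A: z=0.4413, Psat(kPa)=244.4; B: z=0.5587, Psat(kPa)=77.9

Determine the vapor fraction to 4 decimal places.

Raoult's law: Kᵢ = Pᵢˢᵃᵗ/P = Pᵢˢᵃᵗ/137.4.
  K_A = 244.4/137.4 = 1.778748, K_B = 77.9/137.4 = 0.566958
Rachford–Rice: g(ψ) = Σ zᵢ(Kᵢ−1)/(1+ψ(Kᵢ−1)) = 0.
Check two-phase: ΣzᵢKᵢ = 1.1017 > 1 and Σzᵢ/Kᵢ = 1.2335 > 1, so g(0) = 0.1017 > 0 and g(1) = -0.2335 < 0.
Binary case is linear: z₁(K₁−1)(1+ψ(K₂−1)) + z₂(K₂−1)(1+ψ(K₁−1)) = 0
⇒ ψ = [z₁(K₁−1)+z₂(K₂−1)] / [−(K₁−1)(K₂−1)] = 0.10172/0.33723 = 0.3016

ψ = 0.3016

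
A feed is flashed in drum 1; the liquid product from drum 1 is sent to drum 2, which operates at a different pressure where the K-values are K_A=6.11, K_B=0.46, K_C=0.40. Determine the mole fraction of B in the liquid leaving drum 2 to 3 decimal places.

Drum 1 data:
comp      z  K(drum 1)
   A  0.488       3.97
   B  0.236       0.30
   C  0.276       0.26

Drum 1:
Rachford–Rice: g(ψ₁) = Σ zᵢ(Kᵢ−1)/(1+ψ₁(Kᵢ−1)) = 0.
Feasibility: ΣzᵢKᵢ = 2.080, Σzᵢ/Kᵢ = 1.971 — both > 1, two phases present.
Newton iteration, ψ₁⁰ = 0.5:
  ψ₁ = 0.500: g = 0.0049, g' = -1.352 → ψ₁ = 0.504
Converged at ψ₁ = 0.504.
Drum-1 compositions:
  A: x = 0.196, y = 0.776
  B: x = 0.365, y = 0.109
  C: x = 0.440, y = 0.114
Drum-2 feed = drum-1 liquid: z₂ = (0.1955, 0.3645, 0.4400).
Drum 2:
Let ψ₂ = V/F and solve Σ zᵢ(Kᵢ−1)/(1+ψ₂(Kᵢ−1)) = 0.
g(0) = ΣzᵢKᵢ − 1 = 0.538 and g(1) = 1 − Σzᵢ/Kᵢ = -0.924, so a root lies in (0, 1).
Newton–Raphson from ψ₂ = 0.4:
  ψ₂ = 0.400: g = -0.2702, g' = -0.998 → ψ₂ = 0.129
  ψ₂ = 0.129: g = 0.1038, g' = -2.160 → ψ₂ = 0.177
  ψ₂ = 0.177: g = 0.0110, g' = -1.733 → ψ₂ = 0.184
Converged at ψ₂ = 0.184.
  A: x = 0.101, y = 0.616
  B: x = 0.405, y = 0.186
  C: x = 0.495, y = 0.198

x_B (drum 2) = 0.405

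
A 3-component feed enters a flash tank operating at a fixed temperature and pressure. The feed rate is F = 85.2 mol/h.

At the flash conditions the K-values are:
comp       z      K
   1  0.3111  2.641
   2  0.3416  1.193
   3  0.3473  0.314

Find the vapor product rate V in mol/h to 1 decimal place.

Material balance + equilibrium reduce to Σ zᵢ(Kᵢ−1)/(1+V/F(Kᵢ−1)) = 0.
Check two-phase: ΣzᵢKᵢ = 1.3382 > 1 and Σzᵢ/Kᵢ = 1.5102 > 1, so g(0) = 0.3382 > 0 and g(1) = -0.5102 < 0.
Newton iteration, V/F⁰ = 0.5:
  V/F = 0.5000: g = -0.02208, g' = -0.6420 → V/F = 0.4656
  V/F = 0.4656: g = -0.00017, g' = -0.6328 → V/F = 0.4653
Converged at V/F = 0.4653.
Then V = V/F·F = 0.4653·85.2 = 39.6 mol/h and L = F − V = 45.6 mol/h.

V = 39.6 mol/h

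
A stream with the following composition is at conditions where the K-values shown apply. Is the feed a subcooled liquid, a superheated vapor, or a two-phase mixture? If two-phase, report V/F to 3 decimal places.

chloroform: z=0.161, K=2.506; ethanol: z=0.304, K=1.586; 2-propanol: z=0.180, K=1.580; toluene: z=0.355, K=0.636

superheated vapor

ΣzᵢKᵢ = 1.396; Σzᵢ/Kᵢ = 0.928.
Since Σzᵢ/Kᵢ < 1 the mixture is above its dew point — single vapor phase.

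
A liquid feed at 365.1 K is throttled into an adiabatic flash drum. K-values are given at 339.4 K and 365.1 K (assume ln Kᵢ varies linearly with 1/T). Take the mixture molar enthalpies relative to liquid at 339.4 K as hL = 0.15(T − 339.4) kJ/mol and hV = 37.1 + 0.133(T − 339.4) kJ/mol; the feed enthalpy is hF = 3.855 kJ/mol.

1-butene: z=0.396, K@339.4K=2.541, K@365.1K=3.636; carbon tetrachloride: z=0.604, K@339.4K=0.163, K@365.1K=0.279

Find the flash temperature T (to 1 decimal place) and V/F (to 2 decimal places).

T = 340.9 K, V/F = 0.10

Adiabatic flash: solve Rachford–Rice at each trial T, then check hF = ψ·hV(T) + (1−ψ)·hL(T).
  T = 339.4 K: K = (2.541, 0.163), RR gives ψ = 0.081, H_out = 3.011 kJ/mol
  T = 365.1 K: K = (3.636, 0.279), RR gives ψ = 0.320, H_out = 15.591 kJ/mol
  T = 352.2 K: K = (3.057, 0.215), RR gives ψ = 0.211, H_out = 9.701 kJ/mol
  T = 345.8 K: K = (2.792, 0.188), RR gives ψ = 0.150, H_out = 6.527 kJ/mol
  T = 342.6 K: K = (2.665, 0.175), RR gives ψ = 0.117, H_out = 4.822 kJ/mol
  T = 341.0 K: K = (2.602, 0.169), RR gives ψ = 0.100, H_out = 3.931 kJ/mol
Linear interpolation between T = 339.4 (H_out = 3.011) and T = 341.0 (H_out = 3.931) on hF = 3.855 gives T ≈ 340.9 K, at which ψ = 0.10.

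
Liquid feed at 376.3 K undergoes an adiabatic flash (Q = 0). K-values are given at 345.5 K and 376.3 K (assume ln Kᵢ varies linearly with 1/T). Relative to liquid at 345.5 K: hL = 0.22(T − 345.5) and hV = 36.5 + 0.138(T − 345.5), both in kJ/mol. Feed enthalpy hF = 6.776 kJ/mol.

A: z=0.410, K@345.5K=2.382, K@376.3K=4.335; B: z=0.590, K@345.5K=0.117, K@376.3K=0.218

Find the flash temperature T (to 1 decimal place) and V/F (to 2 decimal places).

Adiabatic flash: solve Rachford–Rice at each trial T, then check hF = ψ·hV(T) + (1−ψ)·hL(T).
  T = 345.5 K: K = (2.382, 0.117), RR gives ψ = 0.037, H_out = 1.365 kJ/mol
  T = 376.3 K: K = (4.335, 0.218), RR gives ψ = 0.347, H_out = 18.578 kJ/mol
  T = 360.9 K: K = (3.255, 0.162), RR gives ψ = 0.227, H_out = 11.404 kJ/mol
  T = 353.2 K: K = (2.794, 0.138), RR gives ψ = 0.147, H_out = 6.959 kJ/mol
  T = 349.4 K: K = (2.585, 0.127), RR gives ψ = 0.098, H_out = 4.386 kJ/mol
  T = 351.3 K: K = (2.688, 0.133), RR gives ψ = 0.123, H_out = 5.712 kJ/mol
Linear interpolation between T = 351.3 (H_out = 5.712) and T = 353.2 (H_out = 6.959) on hF = 6.776 gives T ≈ 352.9 K, at which ψ = 0.14.

T = 352.9 K, V/F = 0.14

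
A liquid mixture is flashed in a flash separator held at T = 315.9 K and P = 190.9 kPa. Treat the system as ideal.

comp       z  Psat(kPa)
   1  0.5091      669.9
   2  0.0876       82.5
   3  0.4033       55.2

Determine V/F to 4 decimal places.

Raoult's law: Kᵢ = Pᵢˢᵃᵗ/P = Pᵢˢᵃᵗ/190.9.
  K_1 = 669.9/190.9 = 3.509167, K_2 = 82.5/190.9 = 0.432163, K_3 = 55.2/190.9 = 0.289157
Material balance + equilibrium reduce to Σ zᵢ(Kᵢ−1)/(1+V/F(Kᵢ−1)) = 0.
g(0) = ΣzᵢKᵢ − 1 = 0.9410 and g(1) = 1 − Σzᵢ/Kᵢ = -0.7425, so a root lies in (0, 1).
Iterate (Newton) starting at V/F = 0.5:
  V/F = 0.5000: g = 0.05236, g' = -1.1761 → V/F = 0.5445
  V/F = 0.5445: g = 0.00011, g' = -1.1741 → V/F = 0.5446
Converged at V/F = 0.5446.

V/F = 0.5446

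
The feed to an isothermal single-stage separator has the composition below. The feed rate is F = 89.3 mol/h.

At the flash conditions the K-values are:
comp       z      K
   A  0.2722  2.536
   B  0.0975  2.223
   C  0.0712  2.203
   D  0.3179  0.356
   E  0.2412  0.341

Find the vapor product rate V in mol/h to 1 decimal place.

V = 25.1 mol/h

Material balance + equilibrium reduce to Σ zᵢ(Kᵢ−1)/(1+V/F(Kᵢ−1)) = 0.
g(0) = ΣzᵢKᵢ − 1 = 0.2593 and g(1) = 1 − Σzᵢ/Kᵢ = -0.7838, so a root lies in (0, 1).
Newton–Raphson from V/F = 0.5:
  V/F = 0.5000: g = -0.17506, g' = -0.8216 → V/F = 0.2869
  V/F = 0.2869: g = -0.00500, g' = -0.8039 → V/F = 0.2807
Converged at V/F = 0.2807.
Then V = V/F·F = 0.2807·89.3 = 25.1 mol/h and L = F − V = 64.2 mol/h.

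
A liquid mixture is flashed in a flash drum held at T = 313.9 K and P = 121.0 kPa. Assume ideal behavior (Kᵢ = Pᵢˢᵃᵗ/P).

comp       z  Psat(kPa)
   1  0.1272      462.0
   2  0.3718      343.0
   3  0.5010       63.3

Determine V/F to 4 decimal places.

V/F = 0.8005

Raoult's law: Kᵢ = Pᵢˢᵃᵗ/P = Pᵢˢᵃᵗ/121.0.
  K_1 = 462.0/121.0 = 3.818182, K_2 = 343.0/121.0 = 2.834711, K_3 = 63.3/121.0 = 0.523140
Rachford–Rice: g(V/F) = Σ zᵢ(Kᵢ−1)/(1+V/F(Kᵢ−1)) = 0.
Check two-phase: ΣzᵢKᵢ = 1.8017 > 1 and Σzᵢ/Kᵢ = 1.1222 > 1, so g(0) = 0.8017 > 0 and g(1) = -0.1222 < 0.
Iterate (Newton) starting at V/F = 0.5:
  V/F = 0.5000: g = 0.19087, g' = -0.7109 → V/F = 0.7685
  V/F = 0.7685: g = 0.01919, g' = -0.6001 → V/F = 0.8005
Converged at V/F = 0.8005.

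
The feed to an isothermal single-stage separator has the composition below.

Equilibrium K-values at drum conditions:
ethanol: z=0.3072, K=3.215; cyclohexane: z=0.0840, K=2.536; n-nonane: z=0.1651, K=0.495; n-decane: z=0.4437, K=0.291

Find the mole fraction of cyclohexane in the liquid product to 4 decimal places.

x_cyclohexane = 0.0575

Newton–Raphson from ψ = 0.54:
  ψ = 0.5400: g = -0.24401, g' = -1.0369 → ψ = 0.3047
  ψ = 0.3047: g = -0.00564, g' = -1.0509 → ψ = 0.2993
Converged at ψ = 0.2993.
Compositions from xᵢ = zᵢ/(1+ψ(Kᵢ−1)), yᵢ = Kᵢxᵢ:
  ethanol: x = 0.1847, y = 0.5939
  cyclohexane: x = 0.0575, y = 0.1459
  n-nonane: x = 0.1945, y = 0.0963
  n-decane: x = 0.5632, y = 0.1639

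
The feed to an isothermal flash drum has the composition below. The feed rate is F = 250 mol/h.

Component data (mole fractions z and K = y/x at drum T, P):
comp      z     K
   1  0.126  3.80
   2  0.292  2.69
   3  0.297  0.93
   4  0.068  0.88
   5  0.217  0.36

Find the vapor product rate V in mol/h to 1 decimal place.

Let ψ = V/F and solve Σ zᵢ(Kᵢ−1)/(1+ψ(Kᵢ−1)) = 0.
Feasibility: ΣzᵢKᵢ = 1.678, Σzᵢ/Kᵢ = 1.141 — both > 1, two phases present.
Newton–Raphson from ψ = 0.38:
  ψ = 0.380: g = 0.2580, g' = -0.699 → ψ = 0.749
  ψ = 0.749: g = 0.0340, g' = -0.596 → ψ = 0.806
  ψ = 0.806: g = -0.0007, g' = -0.625 → ψ = 0.805
Converged at ψ = 0.805.
Then V = ψ·F = 0.8049·250 = 201.2 mol/h and L = F − V = 48.8 mol/h.

V = 201.2 mol/h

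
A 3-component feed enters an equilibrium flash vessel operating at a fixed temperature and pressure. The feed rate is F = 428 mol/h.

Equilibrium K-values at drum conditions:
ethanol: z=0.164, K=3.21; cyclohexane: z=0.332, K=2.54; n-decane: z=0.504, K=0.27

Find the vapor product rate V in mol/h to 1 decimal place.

V = 166.8 mol/h

Iterate (Newton) starting at ψ = 0.5:
  ψ = 0.500: g = -0.1184, g' = -1.098 → ψ = 0.392
  ψ = 0.392: g = -0.0026, g' = -1.063 → ψ = 0.390
Converged at ψ = 0.390.
Then V = ψ·F = 0.3897·428 = 166.8 mol/h and L = F − V = 261.2 mol/h.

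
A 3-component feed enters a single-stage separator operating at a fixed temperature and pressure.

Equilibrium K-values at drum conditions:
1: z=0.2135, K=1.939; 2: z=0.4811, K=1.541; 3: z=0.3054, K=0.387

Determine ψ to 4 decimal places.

ψ = 0.6624

Let ψ = V/F and solve Σ zᵢ(Kᵢ−1)/(1+ψ(Kᵢ−1)) = 0.
g(0) = ΣzᵢKᵢ − 1 = 0.2735 and g(1) = 1 − Σzᵢ/Kᵢ = -0.2115, so a root lies in (0, 1).
Newton iteration, ψ⁰ = 0.32:
  ψ = 0.3200: g = 0.14313, g' = -0.3912 → ψ = 0.6858
  ψ = 0.6858: g = -0.01123, g' = -0.4862 → ψ = 0.6627
  ψ = 0.6627: g = -0.00015, g' = -0.4734 → ψ = 0.6624
Converged at ψ = 0.6624.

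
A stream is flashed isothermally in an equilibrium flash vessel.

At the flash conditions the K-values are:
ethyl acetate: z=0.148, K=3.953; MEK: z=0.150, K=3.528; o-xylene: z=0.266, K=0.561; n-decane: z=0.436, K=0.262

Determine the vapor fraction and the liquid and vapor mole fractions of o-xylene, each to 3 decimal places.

ψ = 0.216, x_o-xylene = 0.294, y_o-xylene = 0.165

Newton–Raphson from ψ = 0.7:
  ψ = 0.700: g = -0.5548, g' = -1.385 → ψ = 0.299
  ψ = 0.299: g = -0.0998, g' = -1.133 → ψ = 0.211
  ψ = 0.211: g = 0.0062, g' = -1.292 → ψ = 0.216
Converged at ψ = 0.216.
Compositions from xᵢ = zᵢ/(1+ψ(Kᵢ−1)), yᵢ = Kᵢxᵢ:
  ethyl acetate: x = 0.090, y = 0.357
  MEK: x = 0.097, y = 0.342
  o-xylene: x = 0.294, y = 0.165
  n-decane: x = 0.519, y = 0.136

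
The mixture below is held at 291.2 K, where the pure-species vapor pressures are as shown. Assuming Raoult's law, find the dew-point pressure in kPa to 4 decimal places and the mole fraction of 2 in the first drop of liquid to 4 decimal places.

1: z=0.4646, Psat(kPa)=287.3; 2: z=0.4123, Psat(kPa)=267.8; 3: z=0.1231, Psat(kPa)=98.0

At the dew point ψ → 1, so Σzᵢ/Kᵢ = 1 with Kᵢ = Pᵢˢᵃᵗ/P ⇒ 1/P = Σzᵢ/Pᵢˢᵃᵗ.
1/P = 0.4646/287.3 + 0.4123/267.8 + 0.1231/98.0 = 0.0044128 ⇒ P = 226.6120 kPa
xᵢ = zᵢP/Pᵢˢᵃᵗ ⇒ x_2 = 0.4123·226.6120/267.8 = 0.3489

Pdew = 226.6120 kPa, x_2 = 0.3489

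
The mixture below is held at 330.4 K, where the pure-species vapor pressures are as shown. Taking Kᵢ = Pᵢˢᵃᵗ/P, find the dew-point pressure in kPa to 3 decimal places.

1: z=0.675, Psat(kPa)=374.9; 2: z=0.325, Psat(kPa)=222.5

Pdew = 306.640 kPa

At the dew point ψ → 1, so Σzᵢ/Kᵢ = 1 with Kᵢ = Pᵢˢᵃᵗ/P ⇒ 1/P = Σzᵢ/Pᵢˢᵃᵗ.
1/P = 0.675/374.9 + 0.325/222.5 = 0.003261 ⇒ P = 306.640 kPa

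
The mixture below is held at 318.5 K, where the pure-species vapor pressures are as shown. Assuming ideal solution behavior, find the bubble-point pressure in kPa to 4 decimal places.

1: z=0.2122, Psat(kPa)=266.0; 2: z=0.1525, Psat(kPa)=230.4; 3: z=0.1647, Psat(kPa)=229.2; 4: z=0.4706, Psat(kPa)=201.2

Pbub = 224.0152 kPa

At the bubble point ψ → 0, so ΣzᵢKᵢ = 1 with Kᵢ = Pᵢˢᵃᵗ/P ⇒ P = ΣzᵢPᵢˢᵃᵗ.
P = 0.2122·266.0 + 0.1525·230.4 + 0.1647·229.2 + 0.4706·201.2 = 224.0152 kPa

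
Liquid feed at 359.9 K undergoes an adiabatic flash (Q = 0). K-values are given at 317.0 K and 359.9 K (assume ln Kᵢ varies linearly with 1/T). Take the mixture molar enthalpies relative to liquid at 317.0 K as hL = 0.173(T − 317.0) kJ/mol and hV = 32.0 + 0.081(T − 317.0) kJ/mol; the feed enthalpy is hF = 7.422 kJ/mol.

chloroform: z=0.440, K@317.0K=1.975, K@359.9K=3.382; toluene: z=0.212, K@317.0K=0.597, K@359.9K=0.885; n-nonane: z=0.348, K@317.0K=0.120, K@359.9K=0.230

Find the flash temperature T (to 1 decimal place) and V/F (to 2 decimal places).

Adiabatic flash: solve Rachford–Rice at each trial T, then check hF = ψ·hV(T) + (1−ψ)·hL(T).
  T = 317.0 K: K = (1.975, 0.597, 0.120), RR gives ψ = 0.052, H_out = 1.669 kJ/mol
  T = 359.9 K: K = (3.382, 0.885, 0.230), RR gives ψ = 0.516, H_out = 21.888 kJ/mol
  T = 338.4 K: K = (2.627, 0.736, 0.169), RR gives ψ = 0.337, H_out = 13.808 kJ/mol
  T = 327.7 K: K = (2.289, 0.665, 0.143), RR gives ψ = 0.217, H_out = 8.593 kJ/mol
  T = 322.4 K: K = (2.130, 0.631, 0.131), RR gives ψ = 0.143, H_out = 5.453 kJ/mol
  T = 325.0 K: K = (2.207, 0.648, 0.137), RR gives ψ = 0.181, H_out = 7.053 kJ/mol
  T = 326.4 K: K = (2.249, 0.657, 0.140), RR gives ψ = 0.200, H_out = 7.866 kJ/mol
Linear interpolation between T = 325.0 (H_out = 7.053) and T = 326.4 (H_out = 7.866) on hF = 7.422 gives T ≈ 325.6 K, at which ψ = 0.19.

T = 325.6 K, V/F = 0.19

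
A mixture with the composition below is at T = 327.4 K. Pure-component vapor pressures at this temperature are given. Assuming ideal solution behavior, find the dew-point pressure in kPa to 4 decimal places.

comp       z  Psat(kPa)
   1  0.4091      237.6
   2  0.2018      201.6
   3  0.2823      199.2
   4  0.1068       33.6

Pdew = 136.6394 kPa

At the dew point ψ → 1, so Σzᵢ/Kᵢ = 1 with Kᵢ = Pᵢˢᵃᵗ/P ⇒ 1/P = Σzᵢ/Pᵢˢᵃᵗ.
1/P = 0.4091/237.6 + 0.2018/201.6 + 0.2823/199.2 + 0.1068/33.6 = 0.0073185 ⇒ P = 136.6394 kPa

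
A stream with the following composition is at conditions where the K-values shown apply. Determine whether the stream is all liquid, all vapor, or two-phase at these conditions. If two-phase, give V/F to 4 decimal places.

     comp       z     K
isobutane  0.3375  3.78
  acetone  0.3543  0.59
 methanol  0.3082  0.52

two-phase, V/F = 0.5229

ΣzᵢKᵢ = 1.6451; Σzᵢ/Kᵢ = 1.2825.
Both exceed 1, so a two-phase solution exists.
Iterate (Newton) starting at ψ = 0.5:
  ψ = 0.5000: g = 0.01520, g' = -0.6738 → ψ = 0.5226
  ψ = 0.5226: g = 0.00020, g' = -0.6566 → ψ = 0.5229
Converged at ψ = 0.5229.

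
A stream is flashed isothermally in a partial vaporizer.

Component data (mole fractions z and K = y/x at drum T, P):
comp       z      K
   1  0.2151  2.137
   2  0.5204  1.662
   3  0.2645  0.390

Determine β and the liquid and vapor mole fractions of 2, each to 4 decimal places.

β = 0.8663, x_2 = 0.3307, y_2 = 0.5497

Rachford–Rice: g(β) = Σ zᵢ(Kᵢ−1)/(1+β(Kᵢ−1)) = 0.
Check two-phase: ΣzᵢKᵢ = 1.4277 > 1 and Σzᵢ/Kᵢ = 1.0920 > 1, so g(0) = 0.4277 > 0 and g(1) = -0.0920 < 0.
Newton iteration, β⁰ = 0.5:
  β = 0.5000: g = 0.18261, g' = -0.4455 → β = 0.9099
  β = 0.9099: g = -0.02738, g' = -0.6531 → β = 0.8679
  β = 0.8679: g = -0.00100, g' = -0.6069 → β = 0.8663
Converged at β = 0.8663.
Compositions from xᵢ = zᵢ/(1+β(Kᵢ−1)), yᵢ = Kᵢxᵢ:
  1: x = 0.1084, y = 0.2316
  2: x = 0.3307, y = 0.5497
  3: x = 0.5609, y = 0.2188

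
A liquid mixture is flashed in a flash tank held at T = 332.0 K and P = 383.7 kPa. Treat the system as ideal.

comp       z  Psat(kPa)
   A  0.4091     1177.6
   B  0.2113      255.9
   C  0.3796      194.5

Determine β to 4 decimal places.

Raoult's law: Kᵢ = Pᵢˢᵃᵗ/P = Pᵢˢᵃᵗ/383.7.
  K_A = 1177.6/383.7 = 3.069064, K_B = 255.9/383.7 = 0.666927, K_C = 194.5/383.7 = 0.506906
Let β = V/F and solve Σ zᵢ(Kᵢ−1)/(1+β(Kᵢ−1)) = 0.
g(0) = ΣzᵢKᵢ − 1 = 0.5889 and g(1) = 1 − Σzᵢ/Kᵢ = -0.1990, so a root lies in (0, 1).
Iterate (Newton) starting at β = 0.36:
  β = 0.3600: g = 0.17757, g' = -0.7419 → β = 0.5993
  β = 0.5993: g = 0.02424, g' = -0.5716 → β = 0.6417
  β = 0.6417: g = 0.00029, g' = -0.5587 → β = 0.6423
Converged at β = 0.6423.

β = 0.6423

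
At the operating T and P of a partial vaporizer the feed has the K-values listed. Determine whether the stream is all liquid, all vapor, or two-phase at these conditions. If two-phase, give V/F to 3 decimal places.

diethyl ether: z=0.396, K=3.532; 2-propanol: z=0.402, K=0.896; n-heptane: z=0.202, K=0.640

all vapor

ΣzᵢKᵢ = 1.888; Σzᵢ/Kᵢ = 0.876.
Since Σzᵢ/Kᵢ < 1 the mixture is above its dew point — single vapor phase.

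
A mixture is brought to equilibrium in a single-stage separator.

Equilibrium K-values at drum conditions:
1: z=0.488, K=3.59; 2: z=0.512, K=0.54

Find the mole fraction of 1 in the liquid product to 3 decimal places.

Rachford–Rice: g(V/F) = Σ zᵢ(Kᵢ−1)/(1+V/F(Kᵢ−1)) = 0.
Check two-phase: ΣzᵢKᵢ = 2.028 > 1 and Σzᵢ/Kᵢ = 1.084 > 1, so g(0) = 1.028 > 0 and g(1) = -0.084 < 0.
Binary case is linear: z₁(K₁−1)(1+V/F(K₂−1)) + z₂(K₂−1)(1+V/F(K₁−1)) = 0
⇒ V/F = [z₁(K₁−1)+z₂(K₂−1)] / [−(K₁−1)(K₂−1)] = 1.0284/1.1914 = 0.863
Compositions from xᵢ = zᵢ/(1+V/F(Kᵢ−1)), yᵢ = Kᵢxᵢ:
  1: x = 0.151, y = 0.541
  2: x = 0.849, y = 0.459

x_1 = 0.151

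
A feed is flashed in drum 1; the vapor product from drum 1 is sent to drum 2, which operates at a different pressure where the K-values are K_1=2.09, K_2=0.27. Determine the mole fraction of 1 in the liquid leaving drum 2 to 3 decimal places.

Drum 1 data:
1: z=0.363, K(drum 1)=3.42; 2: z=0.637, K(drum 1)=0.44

Drum 1:
Rachford–Rice: g(ψ₁) = Σ zᵢ(Kᵢ−1)/(1+ψ₁(Kᵢ−1)) = 0.
Check two-phase: ΣzᵢKᵢ = 1.522 > 1 and Σzᵢ/Kᵢ = 1.554 > 1, so g(0) = 0.522 > 0 and g(1) = -0.554 < 0.
Binary case is linear: z₁(K₁−1)(1+ψ₁(K₂−1)) + z₂(K₂−1)(1+ψ₁(K₁−1)) = 0
⇒ ψ₁ = [z₁(K₁−1)+z₂(K₂−1)] / [−(K₁−1)(K₂−1)] = 0.5217/1.3552 = 0.385
Drum-1 compositions:
  1: x = 0.188, y = 0.643
  2: x = 0.812, y = 0.357
Drum-2 feed = drum-1 vapor: z₂ = (0.6427, 0.3573).
Drum 2:
Binary case is linear: z₁(K₁−1)(1+ψ₂(K₂−1)) + z₂(K₂−1)(1+ψ₂(K₁−1)) = 0
⇒ ψ₂ = [z₁(K₁−1)+z₂(K₂−1)] / [−(K₁−1)(K₂−1)] = 0.4397/0.7957 = 0.553
  1: x = 0.401, y = 0.838
  2: x = 0.599, y = 0.162

x_1 (drum 2) = 0.401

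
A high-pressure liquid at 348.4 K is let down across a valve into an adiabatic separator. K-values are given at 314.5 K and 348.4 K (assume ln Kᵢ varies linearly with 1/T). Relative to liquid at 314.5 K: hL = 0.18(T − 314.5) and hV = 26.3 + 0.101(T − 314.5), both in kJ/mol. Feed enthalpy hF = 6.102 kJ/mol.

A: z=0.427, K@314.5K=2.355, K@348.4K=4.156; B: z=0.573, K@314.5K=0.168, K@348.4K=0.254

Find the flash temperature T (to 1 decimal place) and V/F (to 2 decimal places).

T = 321.9 K, V/F = 0.19

Adiabatic flash: solve Rachford–Rice at each trial T, then check hF = ψ·hV(T) + (1−ψ)·hL(T).
  T = 314.5 K: K = (2.355, 0.168), RR gives ψ = 0.090, H_out = 2.376 kJ/mol
  T = 348.4 K: K = (4.156, 0.254), RR gives ψ = 0.391, H_out = 15.334 kJ/mol
  T = 331.4 K: K = (3.172, 0.209), RR gives ψ = 0.276, H_out = 9.925 kJ/mol
  T = 322.9 K: K = (2.741, 0.188), RR gives ψ = 0.197, H_out = 6.551 kJ/mol
  T = 318.7 K: K = (2.543, 0.178), RR gives ψ = 0.148, H_out = 4.599 kJ/mol
  T = 320.8 K: K = (2.641, 0.183), RR gives ψ = 0.173, H_out = 5.604 kJ/mol
Linear interpolation between T = 320.8 (H_out = 5.604) and T = 322.9 (H_out = 6.551) on hF = 6.102 gives T ≈ 321.9 K, at which ψ = 0.19.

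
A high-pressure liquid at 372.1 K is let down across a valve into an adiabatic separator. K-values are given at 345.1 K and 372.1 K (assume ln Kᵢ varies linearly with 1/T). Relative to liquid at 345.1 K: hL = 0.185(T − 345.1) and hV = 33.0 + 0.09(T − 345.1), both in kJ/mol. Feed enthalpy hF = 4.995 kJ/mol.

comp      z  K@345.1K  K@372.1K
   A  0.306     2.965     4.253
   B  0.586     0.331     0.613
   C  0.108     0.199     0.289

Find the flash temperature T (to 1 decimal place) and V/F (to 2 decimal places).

T = 348.6 K, V/F = 0.13

Adiabatic flash: solve Rachford–Rice at each trial T, then check hF = ψ·hV(T) + (1−ψ)·hL(T).
  T = 345.1 K: K = (2.965, 0.331, 0.199), RR gives ψ = 0.090, H_out = 2.985 kJ/mol
  T = 372.1 K: K = (4.253, 0.613, 0.289), RR gives ψ = 0.471, H_out = 19.343 kJ/mol
  T = 358.6 K: K = (3.575, 0.456, 0.242), RR gives ψ = 0.259, H_out = 10.697 kJ/mol
  T = 351.9 K: K = (3.264, 0.390, 0.220), RR gives ψ = 0.174, H_out = 6.877 kJ/mol
  T = 348.5 K: K = (3.112, 0.360, 0.209), RR gives ψ = 0.132, H_out = 4.947 kJ/mol
  T = 350.2 K: K = (3.188, 0.375, 0.214), RR gives ψ = 0.153, H_out = 5.914 kJ/mol
Linear interpolation between T = 348.5 (H_out = 4.947) and T = 350.2 (H_out = 5.914) on hF = 4.995 gives T ≈ 348.6 K, at which ψ = 0.13.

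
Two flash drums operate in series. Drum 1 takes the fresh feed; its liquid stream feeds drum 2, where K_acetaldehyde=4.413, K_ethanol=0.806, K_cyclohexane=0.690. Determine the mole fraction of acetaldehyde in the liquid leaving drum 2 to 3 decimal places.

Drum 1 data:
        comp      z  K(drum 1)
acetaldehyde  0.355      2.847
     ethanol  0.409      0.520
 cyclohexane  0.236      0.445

Drum 1:
Material balance + equilibrium reduce to Σ zᵢ(Kᵢ−1)/(1+ψ₁(Kᵢ−1)) = 0.
Check two-phase: ΣzᵢKᵢ = 1.328 > 1 and Σzᵢ/Kᵢ = 1.442 > 1, so g(0) = 0.328 > 0 and g(1) = -0.442 < 0.
Newton–Raphson from ψ₁ = 0.5:
  ψ₁ = 0.500: g = -0.0987, g' = -0.630 → ψ₁ = 0.343
  ψ₁ = 0.343: g = 0.0044, g' = -0.700 → ψ₁ = 0.350
Converged at ψ₁ = 0.350.
Drum-1 compositions:
  acetaldehyde: x = 0.216, y = 0.614
  ethanol: x = 0.491, y = 0.256
  cyclohexane: x = 0.293, y = 0.130
Drum-2 feed = drum-1 liquid: z₂ = (0.2157, 0.4915, 0.2928).
Drum 2:
Material balance + equilibrium reduce to Σ zᵢ(Kᵢ−1)/(1+ψ₂(Kᵢ−1)) = 0.
Check two-phase: ΣzᵢKᵢ = 1.550 > 1 and Σzᵢ/Kᵢ = 1.083 > 1, so g(0) = 0.550 > 0 and g(1) = -0.083 < 0.
Newton iteration, ψ₂⁰ = 0.5:
  ψ₂ = 0.500: g = 0.0590, g' = -0.405 → ψ₂ = 0.646
  ψ₂ = 0.646: g = 0.0073, g' = -0.313 → ψ₂ = 0.669
Converged at ψ₂ = 0.669.
  acetaldehyde: x = 0.066, y = 0.290
  ethanol: x = 0.565, y = 0.455
  cyclohexane: x = 0.369, y = 0.255

x_acetaldehyde (drum 2) = 0.066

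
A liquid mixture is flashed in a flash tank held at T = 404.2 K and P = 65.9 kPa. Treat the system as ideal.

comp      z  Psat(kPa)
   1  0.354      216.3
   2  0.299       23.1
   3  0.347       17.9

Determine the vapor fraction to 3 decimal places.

ψ = 0.228

Raoult's law: Kᵢ = Pᵢˢᵃᵗ/P = Pᵢˢᵃᵗ/65.9.
  K_1 = 216.3/65.9 = 3.28225, K_2 = 23.1/65.9 = 0.35053, K_3 = 17.9/65.9 = 0.27162
Material balance + equilibrium reduce to Σ zᵢ(Kᵢ−1)/(1+ψ(Kᵢ−1)) = 0.
Check two-phase: ΣzᵢKᵢ = 1.361 > 1 and Σzᵢ/Kᵢ = 2.238 > 1, so g(0) = 0.361 > 0 and g(1) = -1.238 < 0.
Newton–Raphson from ψ = 0.5:
  ψ = 0.500: g = -0.3078, g' = -1.134 → ψ = 0.229
  ψ = 0.229: g = -0.0004, g' = -1.235 → ψ = 0.228
Converged at ψ = 0.228.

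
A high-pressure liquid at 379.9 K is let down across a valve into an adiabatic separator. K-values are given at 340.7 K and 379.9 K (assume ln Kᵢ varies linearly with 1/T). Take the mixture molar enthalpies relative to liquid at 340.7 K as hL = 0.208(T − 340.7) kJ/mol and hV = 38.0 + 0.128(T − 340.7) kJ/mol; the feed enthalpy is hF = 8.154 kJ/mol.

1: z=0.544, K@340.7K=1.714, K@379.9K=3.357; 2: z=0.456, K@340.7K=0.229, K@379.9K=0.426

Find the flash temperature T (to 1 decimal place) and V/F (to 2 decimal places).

T = 345.0 K, V/F = 0.19

Adiabatic flash: solve Rachford–Rice at each trial T, then check hF = ψ·hV(T) + (1−ψ)·hL(T).
  T = 340.7 K: K = (1.714, 0.229), RR gives ψ = 0.067, H_out = 2.543 kJ/mol
  T = 379.9 K: K = (3.357, 0.426), RR gives ψ = 0.754, H_out = 34.450 kJ/mol
  T = 360.3 K: K = (2.443, 0.318), RR gives ψ = 0.481, H_out = 21.609 kJ/mol
  T = 350.5 K: K = (2.056, 0.271), RR gives ψ = 0.315, H_out = 13.744 kJ/mol
  T = 345.6 K: K = (1.880, 0.249), RR gives ψ = 0.206, H_out = 8.784 kJ/mol
  T = 343.1 K: K = (1.794, 0.239), RR gives ψ = 0.140, H_out = 5.805 kJ/mol
  T = 344.4 K: K = (1.838, 0.244), RR gives ψ = 0.176, H_out = 7.400 kJ/mol
  T = 345.0 K: K = (1.859, 0.247), RR gives ψ = 0.191, H_out = 8.102 kJ/mol
Linear interpolation between T = 345.0 (H_out = 8.102) and T = 345.6 (H_out = 8.784) on hF = 8.154 gives T ≈ 345.0 K, at which ψ = 0.19.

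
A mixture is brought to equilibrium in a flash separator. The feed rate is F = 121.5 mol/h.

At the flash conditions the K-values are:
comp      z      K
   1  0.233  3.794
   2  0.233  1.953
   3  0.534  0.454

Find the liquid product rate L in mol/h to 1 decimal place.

L = 57.2 mol/h

Rachford–Rice: g(ψ) = Σ zᵢ(Kᵢ−1)/(1+ψ(Kᵢ−1)) = 0.
Check two-phase: ΣzᵢKᵢ = 1.581 > 1 and Σzᵢ/Kᵢ = 1.357 > 1, so g(0) = 0.581 > 0 and g(1) = -0.357 < 0.
Newton iteration, ψ⁰ = 0.5:
  ψ = 0.500: g = 0.0209, g' = -0.715 → ψ = 0.529
  ψ = 0.529: g = 0.0002, g' = -0.704 → ψ = 0.530
Converged at ψ = 0.530.
Then V = ψ·F = 0.5295·121.5 = 64.3 mol/h and L = F − V = 57.2 mol/h.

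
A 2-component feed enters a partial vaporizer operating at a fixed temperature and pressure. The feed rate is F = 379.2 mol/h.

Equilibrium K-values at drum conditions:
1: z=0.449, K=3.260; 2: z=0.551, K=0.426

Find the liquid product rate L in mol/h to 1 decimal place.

L = 175.0 mol/h

Rachford–Rice: g(ψ) = Σ zᵢ(Kᵢ−1)/(1+ψ(Kᵢ−1)) = 0.
Feasibility: ΣzᵢKᵢ = 1.698, Σzᵢ/Kᵢ = 1.431 — both > 1, two phases present.
Iterate (Newton) starting at ψ = 0.58:
  ψ = 0.580: g = -0.0350, g' = -0.837 → ψ = 0.538
Converged at ψ = 0.538.
Then V = ψ·F = 0.5384·379.2 = 204.2 mol/h and L = F − V = 175.0 mol/h.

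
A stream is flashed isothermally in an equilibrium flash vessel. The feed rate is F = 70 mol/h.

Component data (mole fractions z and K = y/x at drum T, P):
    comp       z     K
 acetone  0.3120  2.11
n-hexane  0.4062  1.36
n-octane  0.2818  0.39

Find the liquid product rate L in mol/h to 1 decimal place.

L = 19.3 mol/h

Newton–Raphson from ψ = 0.5:
  ψ = 0.5000: g = 0.09930, g' = -0.4139 → ψ = 0.7399
  ψ = 0.7399: g = -0.00770, g' = -0.4971 → ψ = 0.7245
  ψ = 0.7245: g = -0.00007, g' = -0.4879 → ψ = 0.7243
Converged at ψ = 0.7243.
Then V = ψ·F = 0.7243·70 = 50.7 mol/h and L = F − V = 19.3 mol/h.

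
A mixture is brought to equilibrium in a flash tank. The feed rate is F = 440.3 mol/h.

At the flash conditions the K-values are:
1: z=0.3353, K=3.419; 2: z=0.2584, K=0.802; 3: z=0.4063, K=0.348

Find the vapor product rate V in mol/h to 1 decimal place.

V = 175.2 mol/h

Rachford–Rice: g(ψ) = Σ zᵢ(Kᵢ−1)/(1+ψ(Kᵢ−1)) = 0.
Check two-phase: ΣzᵢKᵢ = 1.4950 > 1 and Σzᵢ/Kᵢ = 1.5878 > 1, so g(0) = 0.4950 > 0 and g(1) = -0.5878 < 0.
Iterate (Newton) starting at ψ = 0.5:
  ψ = 0.5000: g = -0.08273, g' = -0.7946 → ψ = 0.3959
  ψ = 0.3959: g = 0.00173, g' = -0.8377 → ψ = 0.3980
Converged at ψ = 0.3980.
Then V = ψ·F = 0.3980·440.3 = 175.2 mol/h and L = F − V = 265.1 mol/h.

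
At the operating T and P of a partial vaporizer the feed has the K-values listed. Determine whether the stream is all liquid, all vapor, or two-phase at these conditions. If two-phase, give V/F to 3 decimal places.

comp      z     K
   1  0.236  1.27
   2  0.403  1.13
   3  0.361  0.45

ΣzᵢKᵢ = 0.918; Σzᵢ/Kᵢ = 1.345.
Since ΣzᵢKᵢ < 1 the mixture is below its bubble point — single liquid phase.

all liquid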